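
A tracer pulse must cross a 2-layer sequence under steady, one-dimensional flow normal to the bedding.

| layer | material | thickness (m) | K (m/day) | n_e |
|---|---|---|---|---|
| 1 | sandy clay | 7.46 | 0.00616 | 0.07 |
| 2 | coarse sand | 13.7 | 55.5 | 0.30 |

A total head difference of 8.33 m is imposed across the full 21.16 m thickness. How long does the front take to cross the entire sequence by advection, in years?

With flow normal to the layers, continuity requires the same specific discharge q through every layer.
Σ(b_i/K_i) = 7.46/0.00616 + 13.7/55.5 = 1211 d.
q = Δh / Σ(b_i/K_i) = 8.33 / 1211 = 0.006877 m/day.
In each layer the seepage velocity is v_i = q/n_i, so the layer transit time is t_i = b_i·n_i / q:
  layer 1 (sandy clay): t_1 = 7.46 × 0.07 / 0.006877 = 75.93 d
  layer 2 (coarse sand): t_2 = 13.7 × 0.30 / 0.006877 = 597.6 d
Total t = Σ t_i = 673.6 days = 1.844 years.

1.84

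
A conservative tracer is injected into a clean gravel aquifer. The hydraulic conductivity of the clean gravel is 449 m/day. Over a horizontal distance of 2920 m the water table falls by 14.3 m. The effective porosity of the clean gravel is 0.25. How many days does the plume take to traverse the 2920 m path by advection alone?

332

Hydraulic gradient i = Δh / L = 14.3 / 2920 = 0.004897.
Darcy flux q = K · i = 449.0 × 0.004897 = 2.199 m/day.
Seepage velocity v = q / n_e = 2.199 / 0.25 = 8.795 m/day.
Travel time t = L / v = 2920 / 8.795 = 332.0 days.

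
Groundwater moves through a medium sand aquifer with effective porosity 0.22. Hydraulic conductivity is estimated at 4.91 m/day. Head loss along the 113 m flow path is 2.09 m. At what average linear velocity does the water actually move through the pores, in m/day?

Hydraulic gradient i = Δh / L = 2.09 / 113 = 0.01850.
Darcy flux q = K · i = 4.910 × 0.01850 = 0.09081 m/day.
Seepage velocity v = q / n_e = 0.09081 / 0.22 = 0.4128 m/day.

0.413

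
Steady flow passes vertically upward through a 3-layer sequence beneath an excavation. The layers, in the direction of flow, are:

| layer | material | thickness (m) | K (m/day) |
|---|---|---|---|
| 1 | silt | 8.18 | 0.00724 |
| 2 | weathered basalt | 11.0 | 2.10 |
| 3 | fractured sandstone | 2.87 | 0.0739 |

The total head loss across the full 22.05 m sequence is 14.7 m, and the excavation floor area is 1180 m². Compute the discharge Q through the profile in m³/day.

Flow is perpendicular to layering, so the layers act in series and the equivalent K is the thickness-weighted harmonic mean.
Total thickness L = 8.18 + 11.0 + 2.87 = 22.05 m.
Σ(b_i/K_i) = 8.18/0.00724 + 11.0/2.10 + 2.87/0.0739 = 1174 d.
K_eq = L / Σ(b_i/K_i) = 22.05 / 1174 = 0.01878 m/day.
Q = K_eq · A · (Δh/L) = 0.01878 × 1180 × (14.7/22.05) = 14.78 m³/day.

14.8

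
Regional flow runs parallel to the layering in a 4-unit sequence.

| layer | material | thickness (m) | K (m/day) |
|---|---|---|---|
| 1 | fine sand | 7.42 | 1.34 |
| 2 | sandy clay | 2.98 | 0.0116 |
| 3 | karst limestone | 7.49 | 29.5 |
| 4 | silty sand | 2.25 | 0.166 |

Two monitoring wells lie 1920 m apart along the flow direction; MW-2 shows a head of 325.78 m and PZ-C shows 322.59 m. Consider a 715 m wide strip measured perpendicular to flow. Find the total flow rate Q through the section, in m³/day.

Flow is parallel to layering, so each bed carries its own Darcy discharge and the transmissivities add.
Σ(K_i·b_i) = 1.34×7.42 + 0.0116×2.98 + 29.5×7.49 + 0.166×2.25 = 231.3 m²/day.
Hydraulic gradient i = (325.78 − 322.59) / 1920 = 3.19 / 1920 = 0.001661.
Q = Σ(K_i·b_i) · W · i = 231.3 × 715 × 0.001661 = 274.8 m³/day.

275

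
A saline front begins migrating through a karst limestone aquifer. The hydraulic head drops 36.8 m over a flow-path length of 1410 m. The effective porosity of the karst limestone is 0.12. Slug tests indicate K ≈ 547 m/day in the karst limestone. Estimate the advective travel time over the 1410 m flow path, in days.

Hydraulic gradient i = Δh / L = 36.8 / 1410 = 0.02610.
Darcy flux q = K · i = 547.0 × 0.02610 = 14.28 m/day.
Seepage velocity v = q / n_e = 14.28 / 0.12 = 119.0 m/day.
Travel time t = L / v = 1410 / 119.0 = 11.85 days.

11.9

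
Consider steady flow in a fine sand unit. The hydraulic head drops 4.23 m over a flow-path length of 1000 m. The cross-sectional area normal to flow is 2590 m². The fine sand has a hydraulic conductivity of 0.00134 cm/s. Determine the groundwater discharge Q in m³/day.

12.7

Convert K: 0.00134 cm/s × 864 = 1.158 m/day.
Hydraulic gradient i = Δh / L = 4.23 / 1000 = 0.004230.
Darcy's law: Q = K · A · i = 1.158 × 2590 × 0.004230 = 12.68 m³/day.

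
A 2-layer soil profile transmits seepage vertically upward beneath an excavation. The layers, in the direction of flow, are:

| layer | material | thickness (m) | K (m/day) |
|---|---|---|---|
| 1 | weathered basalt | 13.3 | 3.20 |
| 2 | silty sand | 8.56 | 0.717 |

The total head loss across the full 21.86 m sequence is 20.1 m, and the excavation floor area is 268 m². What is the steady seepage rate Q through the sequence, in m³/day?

335

Flow is perpendicular to layering, so the layers act in series and the equivalent K is the thickness-weighted harmonic mean.
Total thickness L = 13.3 + 8.56 = 21.86 m.
Σ(b_i/K_i) = 13.3/3.20 + 8.56/0.717 = 16.09 d.
K_eq = L / Σ(b_i/K_i) = 21.86 / 16.09 = 1.358 m/day.
Q = K_eq · A · (Δh/L) = 1.358 × 268 × (20.1/21.86) = 334.7 m³/day.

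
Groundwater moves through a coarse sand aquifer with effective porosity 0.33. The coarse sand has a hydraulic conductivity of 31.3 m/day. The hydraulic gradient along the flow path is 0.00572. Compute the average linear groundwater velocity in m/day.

Hydraulic gradient i = 0.00572.
Darcy flux q = K · i = 31.30 × 0.005720 = 0.1790 m/day.
Seepage velocity v = q / n_e = 0.1790 / 0.33 = 0.5425 m/day.

0.543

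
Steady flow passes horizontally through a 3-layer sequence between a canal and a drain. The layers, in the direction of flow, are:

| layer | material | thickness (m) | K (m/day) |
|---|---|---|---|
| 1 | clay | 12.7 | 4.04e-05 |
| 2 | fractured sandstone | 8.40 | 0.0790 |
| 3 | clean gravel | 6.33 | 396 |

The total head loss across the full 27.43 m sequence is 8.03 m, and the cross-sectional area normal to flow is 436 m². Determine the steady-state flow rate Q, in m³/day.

0.0111

Flow is perpendicular to layering, so the layers act in series and the equivalent K is the thickness-weighted harmonic mean.
Total thickness L = 12.7 + 8.40 + 6.33 = 27.43 m.
Σ(b_i/K_i) = 12.7/4.04e-05 + 8.40/0.0790 + 6.33/396 = 3.145e+05 d.
K_eq = L / Σ(b_i/K_i) = 27.43 / 3.145e+05 = 8.723e-05 m/day.
Q = K_eq · A · (Δh/L) = 8.723e-05 × 436 × (8.03/27.43) = 0.01113 m³/day.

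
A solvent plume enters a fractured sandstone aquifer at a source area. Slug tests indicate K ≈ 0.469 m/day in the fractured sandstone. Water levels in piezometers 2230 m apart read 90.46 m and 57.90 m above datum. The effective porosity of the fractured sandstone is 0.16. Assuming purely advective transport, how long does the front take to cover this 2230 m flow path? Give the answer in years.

Hydraulic gradient i = (90.46 − 57.90) / 2230 = 32.56 / 2230 = 0.01460.
Darcy flux q = K · i = 0.4690 × 0.01460 = 0.006848 m/day.
Seepage velocity v = q / n_e = 0.006848 / 0.16 = 0.04280 m/day.
Travel time t = L / v = 2230 / 0.04280 = 52104 days = 142.7 years.

143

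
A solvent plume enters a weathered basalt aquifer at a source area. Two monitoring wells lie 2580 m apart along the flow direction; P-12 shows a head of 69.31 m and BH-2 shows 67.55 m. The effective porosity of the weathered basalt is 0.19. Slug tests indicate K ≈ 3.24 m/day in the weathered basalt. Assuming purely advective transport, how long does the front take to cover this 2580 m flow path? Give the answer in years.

607

Hydraulic gradient i = (69.31 − 67.55) / 2580 = 1.76 / 2580 = 0.0006822.
Darcy flux q = K · i = 3.240 × 0.0006822 = 0.002210 m/day.
Seepage velocity v = q / n_e = 0.002210 / 0.19 = 0.01163 m/day.
Travel time t = L / v = 2580 / 0.01163 = 2.218e+05 days = 607.2 years.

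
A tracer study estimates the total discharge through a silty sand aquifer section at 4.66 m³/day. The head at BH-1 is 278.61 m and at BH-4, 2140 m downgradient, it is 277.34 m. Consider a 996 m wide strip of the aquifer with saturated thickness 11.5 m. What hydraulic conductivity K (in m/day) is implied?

Cross-sectional area A = 996 × 11.5 = 11454 m².
Hydraulic gradient i = (278.61 − 277.34) / 2140 = 1.27 / 2140 = 0.0005935.
From Q = K·A·i, K = Q / (A·i) = 4.66 / (11454 × 0.0005935) = 0.6855 m/day.

0.686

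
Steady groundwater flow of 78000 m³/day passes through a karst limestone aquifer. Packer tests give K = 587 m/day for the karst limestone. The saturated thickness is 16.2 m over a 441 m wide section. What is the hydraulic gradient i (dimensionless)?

Cross-sectional area A = 441 × 16.2 = 7144 m².
From Q = K·A·i, i = Q / (K·A) = 78000 / (587.0 × 7144) = 0.01860.

0.0186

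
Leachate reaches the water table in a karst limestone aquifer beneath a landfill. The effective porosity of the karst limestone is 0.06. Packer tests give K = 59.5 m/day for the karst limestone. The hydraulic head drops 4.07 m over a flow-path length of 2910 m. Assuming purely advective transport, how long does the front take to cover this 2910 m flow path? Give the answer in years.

5.74

Hydraulic gradient i = Δh / L = 4.07 / 2910 = 0.001399.
Darcy flux q = K · i = 59.50 × 0.001399 = 0.08322 m/day.
Seepage velocity v = q / n_e = 0.08322 / 0.06 = 1.387 m/day.
Travel time t = L / v = 2910 / 1.387 = 2098 days = 5.744 years.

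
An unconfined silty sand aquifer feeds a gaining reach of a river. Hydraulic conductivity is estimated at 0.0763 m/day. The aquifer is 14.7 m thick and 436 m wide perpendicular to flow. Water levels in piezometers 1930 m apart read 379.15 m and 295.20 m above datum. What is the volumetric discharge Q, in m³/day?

Cross-sectional area A = 436 × 14.7 = 6409 m².
Hydraulic gradient i = (379.15 − 295.20) / 1930 = 83.95 / 1930 = 0.04350.
Darcy's law: Q = K · A · i = 0.07630 × 6409 × 0.04350 = 21.27 m³/day.

21.3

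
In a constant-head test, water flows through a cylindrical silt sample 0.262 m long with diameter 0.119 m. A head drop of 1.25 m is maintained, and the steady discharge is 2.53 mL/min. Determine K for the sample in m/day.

Cross-sectional area A = π·(d/2)² = π × (0.119/2)² = 0.01112 m².
Convert discharge: 2.53 mL/min = 4.217e-08 m³/s.
Darcy's law rearranged: K = Q·L / (A·Δh) = 4.217e-08 × 0.262 / (0.01112 × 1.25) = 7.947e-07 m/s = 0.06866 m/day.

0.0687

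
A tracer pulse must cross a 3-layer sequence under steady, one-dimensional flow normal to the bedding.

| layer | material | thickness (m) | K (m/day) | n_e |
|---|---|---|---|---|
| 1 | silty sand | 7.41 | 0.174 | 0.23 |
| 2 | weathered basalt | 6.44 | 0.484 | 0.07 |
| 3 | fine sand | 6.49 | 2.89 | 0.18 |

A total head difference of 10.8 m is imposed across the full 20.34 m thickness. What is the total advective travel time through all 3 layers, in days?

With flow normal to the layers, continuity requires the same specific discharge q through every layer.
Σ(b_i/K_i) = 7.41/0.174 + 6.44/0.484 + 6.49/2.89 = 58.14 d.
q = Δh / Σ(b_i/K_i) = 10.8 / 58.14 = 0.1858 m/day.
In each layer the seepage velocity is v_i = q/n_i, so the layer transit time is t_i = b_i·n_i / q:
  layer 1 (silty sand): t_1 = 7.41 × 0.23 / 0.1858 = 9.174 d
  layer 2 (weathered basalt): t_2 = 6.44 × 0.07 / 0.1858 = 2.427 d
  layer 3 (fine sand): t_3 = 6.49 × 0.18 / 0.1858 = 6.289 d
Total t = Σ t_i = 17.89 days.

17.9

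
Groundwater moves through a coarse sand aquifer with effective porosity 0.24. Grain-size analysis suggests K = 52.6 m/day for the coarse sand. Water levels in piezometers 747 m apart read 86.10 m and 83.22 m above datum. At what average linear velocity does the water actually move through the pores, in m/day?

Hydraulic gradient i = (86.10 − 83.22) / 747 = 2.88 / 747 = 0.003855.
Darcy flux q = K · i = 52.60 × 0.003855 = 0.2028 m/day.
Seepage velocity v = q / n_e = 0.2028 / 0.24 = 0.8450 m/day.

0.845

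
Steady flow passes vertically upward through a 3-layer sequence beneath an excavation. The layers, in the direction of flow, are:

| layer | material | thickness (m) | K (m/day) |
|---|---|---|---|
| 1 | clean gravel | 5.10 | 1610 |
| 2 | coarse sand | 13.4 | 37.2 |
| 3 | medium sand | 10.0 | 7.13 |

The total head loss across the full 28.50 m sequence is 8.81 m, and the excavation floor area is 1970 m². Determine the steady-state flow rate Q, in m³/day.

Flow is perpendicular to layering, so the layers act in series and the equivalent K is the thickness-weighted harmonic mean.
Total thickness L = 5.10 + 13.4 + 10.0 = 28.50 m.
Σ(b_i/K_i) = 5.10/1610 + 13.4/37.2 + 10.0/7.13 = 1.766 d.
K_eq = L / Σ(b_i/K_i) = 28.50 / 1.766 = 16.14 m/day.
Q = K_eq · A · (Δh/L) = 16.14 × 1970 × (8.81/28.50) = 9828 m³/day.

9830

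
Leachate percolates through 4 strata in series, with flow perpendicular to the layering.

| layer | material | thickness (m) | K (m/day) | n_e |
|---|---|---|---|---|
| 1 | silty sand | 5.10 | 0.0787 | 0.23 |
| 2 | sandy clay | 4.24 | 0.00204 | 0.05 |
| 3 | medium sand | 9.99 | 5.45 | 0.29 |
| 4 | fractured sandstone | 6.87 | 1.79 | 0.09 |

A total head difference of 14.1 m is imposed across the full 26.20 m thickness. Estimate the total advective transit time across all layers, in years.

With flow normal to the layers, continuity requires the same specific discharge q through every layer.
Σ(b_i/K_i) = 5.10/0.0787 + 4.24/0.00204 + 9.99/5.45 + 6.87/1.79 = 2149 d.
q = Δh / Σ(b_i/K_i) = 14.1 / 2149 = 0.006561 m/day.
In each layer the seepage velocity is v_i = q/n_i, so the layer transit time is t_i = b_i·n_i / q:
  layer 1 (silty sand): t_1 = 5.10 × 0.23 / 0.006561 = 178.8 d
  layer 2 (sandy clay): t_2 = 4.24 × 0.05 / 0.006561 = 32.31 d
  layer 3 (medium sand): t_3 = 9.99 × 0.29 / 0.006561 = 441.5 d
  layer 4 (fractured sandstone): t_4 = 6.87 × 0.09 / 0.006561 = 94.23 d
Total t = Σ t_i = 746.8 days = 2.045 years.

2.04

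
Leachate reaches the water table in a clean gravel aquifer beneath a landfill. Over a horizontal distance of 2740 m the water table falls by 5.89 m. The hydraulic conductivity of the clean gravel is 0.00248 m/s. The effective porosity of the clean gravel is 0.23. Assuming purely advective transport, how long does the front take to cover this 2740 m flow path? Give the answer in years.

Convert K: 0.00248 m/s × 86400 = 214.3 m/day.
Hydraulic gradient i = Δh / L = 5.89 / 2740 = 0.002150.
Darcy flux q = K · i = 214.3 × 0.002150 = 0.4606 m/day.
Seepage velocity v = q / n_e = 0.4606 / 0.23 = 2.003 m/day.
Travel time t = L / v = 2740 / 2.003 = 1368 days = 3.746 years.

3.75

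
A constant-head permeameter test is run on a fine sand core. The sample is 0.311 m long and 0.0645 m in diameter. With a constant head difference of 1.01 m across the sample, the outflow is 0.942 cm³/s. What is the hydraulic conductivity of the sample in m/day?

Cross-sectional area A = π·(d/2)² = π × (0.0645/2)² = 0.003267 m².
Convert discharge: 0.942 cm³/s = 9.420e-07 m³/s.
Darcy's law rearranged: K = Q·L / (A·Δh) = 9.420e-07 × 0.311 / (0.003267 × 1.01) = 8.877e-05 m/s = 7.670 m/day.

7.67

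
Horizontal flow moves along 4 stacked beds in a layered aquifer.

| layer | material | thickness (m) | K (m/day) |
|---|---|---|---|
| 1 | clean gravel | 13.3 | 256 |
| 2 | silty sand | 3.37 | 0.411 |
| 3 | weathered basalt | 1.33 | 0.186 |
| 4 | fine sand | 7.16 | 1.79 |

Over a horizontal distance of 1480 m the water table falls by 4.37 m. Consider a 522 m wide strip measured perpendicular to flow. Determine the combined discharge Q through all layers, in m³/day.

5270

Flow is parallel to layering, so each bed carries its own Darcy discharge and the transmissivities add.
Σ(K_i·b_i) = 256×13.3 + 0.411×3.37 + 0.186×1.33 + 1.79×7.16 = 3419 m²/day.
Hydraulic gradient i = Δh / L = 4.37 / 1480 = 0.002953.
Q = Σ(K_i·b_i) · W · i = 3419 × 522 × 0.002953 = 5270 m³/day.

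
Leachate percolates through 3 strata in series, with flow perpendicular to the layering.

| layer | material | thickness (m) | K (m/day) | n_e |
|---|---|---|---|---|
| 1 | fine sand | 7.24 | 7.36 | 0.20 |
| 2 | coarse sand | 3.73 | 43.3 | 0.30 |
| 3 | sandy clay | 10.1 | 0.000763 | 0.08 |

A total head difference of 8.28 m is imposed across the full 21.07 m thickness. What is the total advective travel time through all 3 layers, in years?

With flow normal to the layers, continuity requires the same specific discharge q through every layer.
Σ(b_i/K_i) = 7.24/7.36 + 3.73/43.3 + 10.1/0.000763 = 13238 d.
q = Δh / Σ(b_i/K_i) = 8.28 / 13238 = 0.0006255 m/day.
In each layer the seepage velocity is v_i = q/n_i, so the layer transit time is t_i = b_i·n_i / q:
  layer 1 (fine sand): t_1 = 7.24 × 0.20 / 0.0006255 = 2315 d
  layer 2 (coarse sand): t_2 = 3.73 × 0.30 / 0.0006255 = 1789 d
  layer 3 (sandy clay): t_3 = 10.1 × 0.08 / 0.0006255 = 1292 d
Total t = Σ t_i = 5396 days = 14.77 years.

14.8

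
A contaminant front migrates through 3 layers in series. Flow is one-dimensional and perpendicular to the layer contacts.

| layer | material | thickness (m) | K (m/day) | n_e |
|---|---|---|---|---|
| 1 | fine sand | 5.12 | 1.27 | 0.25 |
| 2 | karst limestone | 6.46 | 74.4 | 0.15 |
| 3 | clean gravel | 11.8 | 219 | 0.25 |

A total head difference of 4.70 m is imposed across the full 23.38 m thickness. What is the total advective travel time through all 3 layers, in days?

With flow normal to the layers, continuity requires the same specific discharge q through every layer.
Σ(b_i/K_i) = 5.12/1.27 + 6.46/74.4 + 11.8/219 = 4.172 d.
q = Δh / Σ(b_i/K_i) = 4.70 / 4.172 = 1.127 m/day.
In each layer the seepage velocity is v_i = q/n_i, so the layer transit time is t_i = b_i·n_i / q:
  layer 1 (fine sand): t_1 = 5.12 × 0.25 / 1.127 = 1.136 d
  layer 2 (karst limestone): t_2 = 6.46 × 0.15 / 1.127 = 0.8602 d
  layer 3 (clean gravel): t_3 = 11.8 × 0.25 / 1.127 = 2.619 d
Total t = Σ t_i = 4.615 days.

4.62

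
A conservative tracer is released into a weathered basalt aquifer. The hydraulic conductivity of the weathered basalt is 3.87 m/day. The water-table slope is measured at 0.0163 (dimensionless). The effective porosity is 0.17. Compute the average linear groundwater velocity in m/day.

0.371

Hydraulic gradient i = 0.0163.
Darcy flux q = K · i = 3.870 × 0.01630 = 0.06308 m/day.
Seepage velocity v = q / n_e = 0.06308 / 0.17 = 0.3711 m/day.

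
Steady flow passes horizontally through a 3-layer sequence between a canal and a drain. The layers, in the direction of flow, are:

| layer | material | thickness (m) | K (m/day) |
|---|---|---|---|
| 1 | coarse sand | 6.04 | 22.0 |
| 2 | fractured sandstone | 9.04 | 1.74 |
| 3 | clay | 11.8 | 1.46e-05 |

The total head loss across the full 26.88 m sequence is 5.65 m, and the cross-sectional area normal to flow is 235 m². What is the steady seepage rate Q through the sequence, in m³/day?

0.00164

Flow is perpendicular to layering, so the layers act in series and the equivalent K is the thickness-weighted harmonic mean.
Total thickness L = 6.04 + 9.04 + 11.8 = 26.88 m.
Σ(b_i/K_i) = 6.04/22.0 + 9.04/1.74 + 11.8/1.46e-05 = 8.082e+05 d.
K_eq = L / Σ(b_i/K_i) = 26.88 / 8.082e+05 = 3.326e-05 m/day.
Q = K_eq · A · (Δh/L) = 3.326e-05 × 235 × (5.65/26.88) = 0.001643 m³/day.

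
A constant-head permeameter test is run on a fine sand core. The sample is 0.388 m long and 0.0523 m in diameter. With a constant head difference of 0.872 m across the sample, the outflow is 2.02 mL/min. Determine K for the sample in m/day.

0.602

Cross-sectional area A = π·(d/2)² = π × (0.0523/2)² = 0.002148 m².
Convert discharge: 2.02 mL/min = 3.367e-08 m³/s.
Darcy's law rearranged: K = Q·L / (A·Δh) = 3.367e-08 × 0.388 / (0.002148 × 0.872) = 6.973e-06 m/s = 0.6025 m/day.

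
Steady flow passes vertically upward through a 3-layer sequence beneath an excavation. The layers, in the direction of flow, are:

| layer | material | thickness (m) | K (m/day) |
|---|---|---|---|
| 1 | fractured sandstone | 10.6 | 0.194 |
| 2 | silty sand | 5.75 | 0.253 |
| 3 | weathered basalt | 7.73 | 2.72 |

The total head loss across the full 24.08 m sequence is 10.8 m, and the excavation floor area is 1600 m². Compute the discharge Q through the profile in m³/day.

Flow is perpendicular to layering, so the layers act in series and the equivalent K is the thickness-weighted harmonic mean.
Total thickness L = 10.6 + 5.75 + 7.73 = 24.08 m.
Σ(b_i/K_i) = 10.6/0.194 + 5.75/0.253 + 7.73/2.72 = 80.21 d.
K_eq = L / Σ(b_i/K_i) = 24.08 / 80.21 = 0.3002 m/day.
Q = K_eq · A · (Δh/L) = 0.3002 × 1600 × (10.8/24.08) = 215.4 m³/day.

215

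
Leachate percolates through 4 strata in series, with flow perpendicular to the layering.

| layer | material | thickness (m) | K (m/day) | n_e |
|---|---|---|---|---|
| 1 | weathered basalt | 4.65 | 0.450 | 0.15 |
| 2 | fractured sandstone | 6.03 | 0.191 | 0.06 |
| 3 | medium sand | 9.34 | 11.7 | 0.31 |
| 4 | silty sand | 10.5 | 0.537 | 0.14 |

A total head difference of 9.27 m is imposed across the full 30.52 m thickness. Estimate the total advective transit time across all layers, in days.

With flow normal to the layers, continuity requires the same specific discharge q through every layer.
Σ(b_i/K_i) = 4.65/0.450 + 6.03/0.191 + 9.34/11.7 + 10.5/0.537 = 62.26 d.
q = Δh / Σ(b_i/K_i) = 9.27 / 62.26 = 0.1489 m/day.
In each layer the seepage velocity is v_i = q/n_i, so the layer transit time is t_i = b_i·n_i / q:
  layer 1 (weathered basalt): t_1 = 4.65 × 0.15 / 0.1489 = 4.684 d
  layer 2 (fractured sandstone): t_2 = 6.03 × 0.06 / 0.1489 = 2.430 d
  layer 3 (medium sand): t_3 = 9.34 × 0.31 / 0.1489 = 19.44 d
  layer 4 (silty sand): t_4 = 10.5 × 0.14 / 0.1489 = 9.872 d
Total t = Σ t_i = 36.43 days.

36.4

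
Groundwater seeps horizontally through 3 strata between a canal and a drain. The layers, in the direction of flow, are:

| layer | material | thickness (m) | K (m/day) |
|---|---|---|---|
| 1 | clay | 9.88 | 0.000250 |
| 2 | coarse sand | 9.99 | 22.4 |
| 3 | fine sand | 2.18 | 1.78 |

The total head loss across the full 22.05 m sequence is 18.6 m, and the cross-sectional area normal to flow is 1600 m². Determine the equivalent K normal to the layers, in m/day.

0.000558

Flow is perpendicular to layering, so the layers act in series and the equivalent K is the thickness-weighted harmonic mean.
Total thickness L = 9.88 + 9.99 + 2.18 = 22.05 m.
Σ(b_i/K_i) = 9.88/0.000250 + 9.99/22.4 + 2.18/1.78 = 39522 d.
K_eq = L / Σ(b_i/K_i) = 22.05 / 39522 = 0.0005579 m/day.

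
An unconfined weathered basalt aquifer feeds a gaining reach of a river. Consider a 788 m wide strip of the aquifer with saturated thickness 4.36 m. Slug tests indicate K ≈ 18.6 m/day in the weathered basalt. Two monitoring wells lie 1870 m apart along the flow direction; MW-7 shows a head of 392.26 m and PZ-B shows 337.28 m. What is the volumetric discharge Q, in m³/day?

1880

Cross-sectional area A = 788 × 4.36 = 3436 m².
Hydraulic gradient i = (392.26 − 337.28) / 1870 = 54.98 / 1870 = 0.02940.
Darcy's law: Q = K · A · i = 18.60 × 3436 × 0.02940 = 1879 m³/day.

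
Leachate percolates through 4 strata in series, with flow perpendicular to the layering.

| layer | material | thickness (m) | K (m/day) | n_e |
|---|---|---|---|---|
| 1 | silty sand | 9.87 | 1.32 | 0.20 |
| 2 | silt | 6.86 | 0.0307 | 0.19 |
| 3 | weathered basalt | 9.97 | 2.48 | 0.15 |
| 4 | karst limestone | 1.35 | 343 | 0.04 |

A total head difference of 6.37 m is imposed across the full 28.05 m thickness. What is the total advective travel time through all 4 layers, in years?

0.487

With flow normal to the layers, continuity requires the same specific discharge q through every layer.
Σ(b_i/K_i) = 9.87/1.32 + 6.86/0.0307 + 9.97/2.48 + 1.35/343 = 235.0 d.
q = Δh / Σ(b_i/K_i) = 6.37 / 235.0 = 0.02711 m/day.
In each layer the seepage velocity is v_i = q/n_i, so the layer transit time is t_i = b_i·n_i / q:
  layer 1 (silty sand): t_1 = 9.87 × 0.20 / 0.02711 = 72.81 d
  layer 2 (silt): t_2 = 6.86 × 0.19 / 0.02711 = 48.08 d
  layer 3 (weathered basalt): t_3 = 9.97 × 0.15 / 0.02711 = 55.16 d
  layer 4 (karst limestone): t_4 = 1.35 × 0.04 / 0.02711 = 1.992 d
Total t = Σ t_i = 178.0 days = 0.4874 years.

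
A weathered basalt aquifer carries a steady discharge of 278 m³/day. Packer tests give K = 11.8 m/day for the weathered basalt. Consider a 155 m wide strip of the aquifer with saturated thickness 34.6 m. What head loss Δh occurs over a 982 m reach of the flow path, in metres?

Cross-sectional area A = 155 × 34.6 = 5363 m².
From Q = K·A·i, i = Q / (K·A) = 278 / (11.80 × 5363) = 0.004393.
Head loss Δh = i · L = 0.004393 × 982 = 4.314 m.

4.31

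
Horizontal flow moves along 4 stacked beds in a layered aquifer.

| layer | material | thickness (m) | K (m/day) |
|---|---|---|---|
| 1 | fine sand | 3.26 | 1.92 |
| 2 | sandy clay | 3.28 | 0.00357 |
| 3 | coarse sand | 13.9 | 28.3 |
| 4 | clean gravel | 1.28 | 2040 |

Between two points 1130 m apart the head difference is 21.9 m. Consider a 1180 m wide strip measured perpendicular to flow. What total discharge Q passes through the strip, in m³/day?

Flow is parallel to layering, so each bed carries its own Darcy discharge and the transmissivities add.
Σ(K_i·b_i) = 1.92×3.26 + 0.00357×3.28 + 28.3×13.9 + 2040×1.28 = 3011 m²/day.
Hydraulic gradient i = Δh / L = 21.9 / 1130 = 0.01938.
Q = Σ(K_i·b_i) · W · i = 3011 × 1180 × 0.01938 = 68855 m³/day.

68900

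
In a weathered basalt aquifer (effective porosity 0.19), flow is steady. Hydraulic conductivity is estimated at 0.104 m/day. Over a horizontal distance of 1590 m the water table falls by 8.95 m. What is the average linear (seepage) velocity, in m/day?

0.00308

Hydraulic gradient i = Δh / L = 8.95 / 1590 = 0.005629.
Darcy flux q = K · i = 0.1040 × 0.005629 = 0.0005854 m/day.
Seepage velocity v = q / n_e = 0.0005854 / 0.19 = 0.003081 m/day.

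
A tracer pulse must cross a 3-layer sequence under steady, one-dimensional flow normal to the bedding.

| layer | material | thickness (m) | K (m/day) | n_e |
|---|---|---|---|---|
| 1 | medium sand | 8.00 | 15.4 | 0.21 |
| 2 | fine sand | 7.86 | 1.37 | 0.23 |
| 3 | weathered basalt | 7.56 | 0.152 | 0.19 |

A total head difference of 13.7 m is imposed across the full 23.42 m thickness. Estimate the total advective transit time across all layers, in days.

With flow normal to the layers, continuity requires the same specific discharge q through every layer.
Σ(b_i/K_i) = 8.00/15.4 + 7.86/1.37 + 7.56/0.152 = 55.99 d.
q = Δh / Σ(b_i/K_i) = 13.7 / 55.99 = 0.2447 m/day.
In each layer the seepage velocity is v_i = q/n_i, so the layer transit time is t_i = b_i·n_i / q:
  layer 1 (medium sand): t_1 = 8.00 × 0.21 / 0.2447 = 6.866 d
  layer 2 (fine sand): t_2 = 7.86 × 0.23 / 0.2447 = 7.389 d
  layer 3 (weathered basalt): t_3 = 7.56 × 0.19 / 0.2447 = 5.871 d
Total t = Σ t_i = 20.13 days.

20.1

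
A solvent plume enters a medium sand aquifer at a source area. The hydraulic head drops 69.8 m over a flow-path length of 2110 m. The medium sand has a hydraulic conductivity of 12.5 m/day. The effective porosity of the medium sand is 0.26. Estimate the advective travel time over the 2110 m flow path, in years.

Hydraulic gradient i = Δh / L = 69.8 / 2110 = 0.03308.
Darcy flux q = K · i = 12.50 × 0.03308 = 0.4135 m/day.
Seepage velocity v = q / n_e = 0.4135 / 0.26 = 1.590 m/day.
Travel time t = L / v = 2110 / 1.590 = 1327 days = 3.632 years.

3.63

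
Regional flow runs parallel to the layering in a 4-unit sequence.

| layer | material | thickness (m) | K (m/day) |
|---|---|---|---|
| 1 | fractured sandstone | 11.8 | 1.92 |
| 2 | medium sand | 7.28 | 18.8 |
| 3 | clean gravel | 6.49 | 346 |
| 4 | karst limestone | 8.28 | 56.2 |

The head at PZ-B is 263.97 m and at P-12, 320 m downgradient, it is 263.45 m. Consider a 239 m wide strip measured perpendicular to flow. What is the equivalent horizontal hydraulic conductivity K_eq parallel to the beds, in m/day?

Flow is parallel to layering, so each bed carries its own Darcy discharge and the transmissivities add.
Σ(K_i·b_i) = 1.92×11.8 + 18.8×7.28 + 346×6.49 + 56.2×8.28 = 2870 m²/day.
Total thickness b = 33.85 m, so K_eq = Σ(K_i·b_i)/b = 84.80 m/day.

84.8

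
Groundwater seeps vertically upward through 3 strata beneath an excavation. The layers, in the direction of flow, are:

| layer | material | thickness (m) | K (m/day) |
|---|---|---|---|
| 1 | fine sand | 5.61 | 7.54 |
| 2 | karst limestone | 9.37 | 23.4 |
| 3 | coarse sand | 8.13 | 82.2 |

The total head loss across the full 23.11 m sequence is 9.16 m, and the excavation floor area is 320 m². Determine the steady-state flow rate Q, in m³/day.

2360

Flow is perpendicular to layering, so the layers act in series and the equivalent K is the thickness-weighted harmonic mean.
Total thickness L = 5.61 + 9.37 + 8.13 = 23.11 m.
Σ(b_i/K_i) = 5.61/7.54 + 9.37/23.4 + 8.13/82.2 = 1.243 d.
K_eq = L / Σ(b_i/K_i) = 23.11 / 1.243 = 18.59 m/day.
Q = K_eq · A · (Δh/L) = 18.59 × 320 × (9.16/23.11) = 2357 m³/day.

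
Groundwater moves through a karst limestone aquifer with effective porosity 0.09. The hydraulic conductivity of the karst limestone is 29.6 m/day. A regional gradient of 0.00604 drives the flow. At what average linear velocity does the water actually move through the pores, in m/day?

1.99

Hydraulic gradient i = 0.00604.
Darcy flux q = K · i = 29.60 × 0.006040 = 0.1788 m/day.
Seepage velocity v = q / n_e = 0.1788 / 0.09 = 1.986 m/day.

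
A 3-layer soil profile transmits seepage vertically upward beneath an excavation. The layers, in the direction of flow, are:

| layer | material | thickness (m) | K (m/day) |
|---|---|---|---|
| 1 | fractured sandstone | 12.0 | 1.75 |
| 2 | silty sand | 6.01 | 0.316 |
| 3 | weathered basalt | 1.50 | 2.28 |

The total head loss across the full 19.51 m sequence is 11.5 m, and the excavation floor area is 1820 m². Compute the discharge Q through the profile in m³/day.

789

Flow is perpendicular to layering, so the layers act in series and the equivalent K is the thickness-weighted harmonic mean.
Total thickness L = 12.0 + 6.01 + 1.50 = 19.51 m.
Σ(b_i/K_i) = 12.0/1.75 + 6.01/0.316 + 1.50/2.28 = 26.53 d.
K_eq = L / Σ(b_i/K_i) = 19.51 / 26.53 = 0.7353 m/day.
Q = K_eq · A · (Δh/L) = 0.7353 × 1820 × (11.5/19.51) = 788.8 m³/day.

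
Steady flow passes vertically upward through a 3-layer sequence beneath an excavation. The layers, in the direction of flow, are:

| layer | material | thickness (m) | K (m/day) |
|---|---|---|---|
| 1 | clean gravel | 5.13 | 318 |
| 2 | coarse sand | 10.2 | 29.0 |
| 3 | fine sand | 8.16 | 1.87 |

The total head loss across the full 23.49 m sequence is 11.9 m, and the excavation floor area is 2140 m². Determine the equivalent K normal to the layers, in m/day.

4.96

Flow is perpendicular to layering, so the layers act in series and the equivalent K is the thickness-weighted harmonic mean.
Total thickness L = 5.13 + 10.2 + 8.16 = 23.49 m.
Σ(b_i/K_i) = 5.13/318 + 10.2/29.0 + 8.16/1.87 = 4.731 d.
K_eq = L / Σ(b_i/K_i) = 23.49 / 4.731 = 4.965 m/day.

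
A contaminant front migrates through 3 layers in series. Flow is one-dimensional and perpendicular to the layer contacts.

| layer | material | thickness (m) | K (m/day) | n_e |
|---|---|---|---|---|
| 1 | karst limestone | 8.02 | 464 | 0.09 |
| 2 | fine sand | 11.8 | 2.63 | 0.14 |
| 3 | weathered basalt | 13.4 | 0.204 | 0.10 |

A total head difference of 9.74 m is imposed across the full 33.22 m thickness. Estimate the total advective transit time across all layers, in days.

26.8

With flow normal to the layers, continuity requires the same specific discharge q through every layer.
Σ(b_i/K_i) = 8.02/464 + 11.8/2.63 + 13.4/0.204 = 70.19 d.
q = Δh / Σ(b_i/K_i) = 9.74 / 70.19 = 0.1388 m/day.
In each layer the seepage velocity is v_i = q/n_i, so the layer transit time is t_i = b_i·n_i / q:
  layer 1 (karst limestone): t_1 = 8.02 × 0.09 / 0.1388 = 5.202 d
  layer 2 (fine sand): t_2 = 11.8 × 0.14 / 0.1388 = 11.90 d
  layer 3 (weathered basalt): t_3 = 13.4 × 0.10 / 0.1388 = 9.657 d
Total t = Σ t_i = 26.76 days.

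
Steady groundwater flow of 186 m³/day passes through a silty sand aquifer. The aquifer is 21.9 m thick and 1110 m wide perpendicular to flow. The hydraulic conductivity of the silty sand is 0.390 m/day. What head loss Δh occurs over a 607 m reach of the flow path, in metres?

11.9

Cross-sectional area A = 1110 × 21.9 = 24309 m².
From Q = K·A·i, i = Q / (K·A) = 186 / (0.3900 × 24309) = 0.01962.
Head loss Δh = i · L = 0.01962 × 607 = 11.91 m.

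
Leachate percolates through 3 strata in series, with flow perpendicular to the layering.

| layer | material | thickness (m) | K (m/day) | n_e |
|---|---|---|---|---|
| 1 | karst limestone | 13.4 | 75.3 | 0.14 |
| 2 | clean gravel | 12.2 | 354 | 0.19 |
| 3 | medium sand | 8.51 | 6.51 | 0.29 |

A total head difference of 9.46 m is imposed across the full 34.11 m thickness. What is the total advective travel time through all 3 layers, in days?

With flow normal to the layers, continuity requires the same specific discharge q through every layer.
Σ(b_i/K_i) = 13.4/75.3 + 12.2/354 + 8.51/6.51 = 1.520 d.
q = Δh / Σ(b_i/K_i) = 9.46 / 1.520 = 6.225 m/day.
In each layer the seepage velocity is v_i = q/n_i, so the layer transit time is t_i = b_i·n_i / q:
  layer 1 (karst limestone): t_1 = 13.4 × 0.14 / 6.225 = 0.3014 d
  layer 2 (clean gravel): t_2 = 12.2 × 0.19 / 6.225 = 0.3724 d
  layer 3 (medium sand): t_3 = 8.51 × 0.29 / 6.225 = 0.3964 d
Total t = Σ t_i = 1.070 days.

1.07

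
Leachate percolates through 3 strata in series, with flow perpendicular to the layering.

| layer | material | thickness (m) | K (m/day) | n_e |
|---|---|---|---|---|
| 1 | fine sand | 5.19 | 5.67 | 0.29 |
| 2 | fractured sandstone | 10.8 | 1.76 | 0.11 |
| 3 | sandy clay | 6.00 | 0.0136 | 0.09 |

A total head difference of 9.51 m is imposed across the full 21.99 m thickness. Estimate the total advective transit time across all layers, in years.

With flow normal to the layers, continuity requires the same specific discharge q through every layer.
Σ(b_i/K_i) = 5.19/5.67 + 10.8/1.76 + 6.00/0.0136 = 448.2 d.
q = Δh / Σ(b_i/K_i) = 9.51 / 448.2 = 0.02122 m/day.
In each layer the seepage velocity is v_i = q/n_i, so the layer transit time is t_i = b_i·n_i / q:
  layer 1 (fine sand): t_1 = 5.19 × 0.29 / 0.02122 = 70.94 d
  layer 2 (fractured sandstone): t_2 = 10.8 × 0.11 / 0.02122 = 55.99 d
  layer 3 (sandy clay): t_3 = 6.00 × 0.09 / 0.02122 = 25.45 d
Total t = Σ t_i = 152.4 days = 0.4172 years.

0.417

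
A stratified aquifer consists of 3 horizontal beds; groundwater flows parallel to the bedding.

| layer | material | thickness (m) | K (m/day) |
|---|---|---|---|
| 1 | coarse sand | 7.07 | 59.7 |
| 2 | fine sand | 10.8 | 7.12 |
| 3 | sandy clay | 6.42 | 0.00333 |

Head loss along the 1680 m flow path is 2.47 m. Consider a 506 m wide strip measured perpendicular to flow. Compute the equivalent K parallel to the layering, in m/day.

Flow is parallel to layering, so each bed carries its own Darcy discharge and the transmissivities add.
Σ(K_i·b_i) = 59.7×7.07 + 7.12×10.8 + 0.00333×6.42 = 499.0 m²/day.
Total thickness b = 24.29 m, so K_eq = Σ(K_i·b_i)/b = 20.54 m/day.

20.5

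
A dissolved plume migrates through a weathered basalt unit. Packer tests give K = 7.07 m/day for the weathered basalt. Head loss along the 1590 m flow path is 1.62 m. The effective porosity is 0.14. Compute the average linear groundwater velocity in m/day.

Hydraulic gradient i = Δh / L = 1.62 / 1590 = 0.001019.
Darcy flux q = K · i = 7.070 × 0.001019 = 0.007203 m/day.
Seepage velocity v = q / n_e = 0.007203 / 0.14 = 0.05145 m/day.

0.0515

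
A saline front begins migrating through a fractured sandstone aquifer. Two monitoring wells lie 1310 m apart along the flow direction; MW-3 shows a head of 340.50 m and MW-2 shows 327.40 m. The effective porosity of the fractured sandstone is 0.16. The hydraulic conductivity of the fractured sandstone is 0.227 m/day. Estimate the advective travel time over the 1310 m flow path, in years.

Hydraulic gradient i = (340.50 − 327.40) / 1310 = 13.1 / 1310 = 0.01000.
Darcy flux q = K · i = 0.2270 × 0.01000 = 0.002270 m/day.
Seepage velocity v = q / n_e = 0.002270 / 0.16 = 0.01419 m/day.
Travel time t = L / v = 1310 / 0.01419 = 92335 days = 252.8 years.

253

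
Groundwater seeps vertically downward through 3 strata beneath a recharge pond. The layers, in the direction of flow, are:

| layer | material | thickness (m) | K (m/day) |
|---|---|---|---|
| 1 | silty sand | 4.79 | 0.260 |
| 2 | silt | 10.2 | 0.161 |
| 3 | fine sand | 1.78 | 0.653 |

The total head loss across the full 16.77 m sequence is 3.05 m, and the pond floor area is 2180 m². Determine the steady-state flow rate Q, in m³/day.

78.7

Flow is perpendicular to layering, so the layers act in series and the equivalent K is the thickness-weighted harmonic mean.
Total thickness L = 4.79 + 10.2 + 1.78 = 16.77 m.
Σ(b_i/K_i) = 4.79/0.260 + 10.2/0.161 + 1.78/0.653 = 84.50 d.
K_eq = L / Σ(b_i/K_i) = 16.77 / 84.50 = 0.1985 m/day.
Q = K_eq · A · (Δh/L) = 0.1985 × 2180 × (3.05/16.77) = 78.68 m³/day.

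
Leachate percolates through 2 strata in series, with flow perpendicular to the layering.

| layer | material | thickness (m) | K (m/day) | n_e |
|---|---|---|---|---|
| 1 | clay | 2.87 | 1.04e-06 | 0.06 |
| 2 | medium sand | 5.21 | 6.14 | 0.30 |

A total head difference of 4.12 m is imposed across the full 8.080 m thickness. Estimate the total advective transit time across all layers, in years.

With flow normal to the layers, continuity requires the same specific discharge q through every layer.
Σ(b_i/K_i) = 2.87/1.04e-06 + 5.21/6.14 = 2.760e+06 d.
q = Δh / Σ(b_i/K_i) = 4.12 / 2.760e+06 = 1.493e-06 m/day.
In each layer the seepage velocity is v_i = q/n_i, so the layer transit time is t_i = b_i·n_i / q:
  layer 1 (clay): t_1 = 2.87 × 0.06 / 1.493e-06 = 1.153e+05 d
  layer 2 (medium sand): t_2 = 5.21 × 0.30 / 1.493e-06 = 1.047e+06 d
Total t = Σ t_i = 1.162e+06 days = 3182 years.

3180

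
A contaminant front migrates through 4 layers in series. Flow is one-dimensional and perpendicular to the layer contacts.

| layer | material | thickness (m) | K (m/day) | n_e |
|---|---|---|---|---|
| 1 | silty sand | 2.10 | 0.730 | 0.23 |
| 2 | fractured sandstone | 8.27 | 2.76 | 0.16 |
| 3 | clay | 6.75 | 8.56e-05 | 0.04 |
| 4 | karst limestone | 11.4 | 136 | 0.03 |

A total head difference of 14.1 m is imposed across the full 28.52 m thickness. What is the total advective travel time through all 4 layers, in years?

With flow normal to the layers, continuity requires the same specific discharge q through every layer.
Σ(b_i/K_i) = 2.10/0.730 + 8.27/2.76 + 6.75/8.56e-05 + 11.4/136 = 78861 d.
q = Δh / Σ(b_i/K_i) = 14.1 / 78861 = 0.0001788 m/day.
In each layer the seepage velocity is v_i = q/n_i, so the layer transit time is t_i = b_i·n_i / q:
  layer 1 (silty sand): t_1 = 2.10 × 0.23 / 0.0001788 = 2701 d
  layer 2 (fractured sandstone): t_2 = 8.27 × 0.16 / 0.0001788 = 7401 d
  layer 3 (clay): t_3 = 6.75 × 0.04 / 0.0001788 = 1510 d
  layer 4 (karst limestone): t_4 = 11.4 × 0.03 / 0.0001788 = 1913 d
Total t = Σ t_i = 13525 days = 37.03 years.

37.0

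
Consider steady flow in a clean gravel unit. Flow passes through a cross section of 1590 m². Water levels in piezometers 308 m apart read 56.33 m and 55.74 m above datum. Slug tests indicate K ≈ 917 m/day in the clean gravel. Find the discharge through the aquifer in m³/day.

2790

Hydraulic gradient i = (56.33 − 55.74) / 308 = 0.59 / 308 = 0.001916.
Darcy's law: Q = K · A · i = 917.0 × 1590 × 0.001916 = 2793 m³/day.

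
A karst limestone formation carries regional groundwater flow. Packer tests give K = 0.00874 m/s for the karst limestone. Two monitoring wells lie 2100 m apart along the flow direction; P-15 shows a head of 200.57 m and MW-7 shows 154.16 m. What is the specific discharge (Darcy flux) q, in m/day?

16.7

Convert K: 0.00874 m/s × 86400 = 755.1 m/day.
Hydraulic gradient i = (200.57 − 154.16) / 2100 = 46.41 / 2100 = 0.02210.
Specific discharge q = K · i = 755.1 × 0.02210 = 16.69 m/day.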